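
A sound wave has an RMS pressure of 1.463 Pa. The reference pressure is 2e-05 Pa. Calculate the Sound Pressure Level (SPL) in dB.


Given values:
  p = 1.463 Pa
  p_ref = 2e-05 Pa
Formula: SPL = 20 * log10(p / p_ref)
Compute ratio: p / p_ref = 1.463 / 2e-05 = 73150
Compute log10: log10(73150) = 4.864214
Multiply: SPL = 20 * 4.864214 = 97.28

97.28 dB


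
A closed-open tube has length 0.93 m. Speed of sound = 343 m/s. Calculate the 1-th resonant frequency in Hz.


Given values:
  Tube type: closed-open, L = 0.93 m, c = 343 m/s, n = 1
Formula: f_n = (2n - 1) * c / (4 * L)
Compute 2n - 1 = 2*1 - 1 = 1
Compute 4 * L = 4 * 0.93 = 3.72
f = 1 * 343 / 3.72
f = 92.2

92.2 Hz


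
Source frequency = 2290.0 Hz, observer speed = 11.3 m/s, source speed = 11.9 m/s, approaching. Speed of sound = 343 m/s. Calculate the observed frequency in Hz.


Given values:
  f_s = 2290.0 Hz, v_o = 11.3 m/s, v_s = 11.9 m/s
  Direction: approaching
Formula: f_o = f_s * (c + v_o) / (c - v_s)
Numerator: c + v_o = 343 + 11.3 = 354.3
Denominator: c - v_s = 343 - 11.9 = 331.1
f_o = 2290.0 * 354.3 / 331.1 = 2450.46

2450.46 Hz


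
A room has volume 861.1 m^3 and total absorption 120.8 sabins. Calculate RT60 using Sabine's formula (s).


Given values:
  V = 861.1 m^3
  A = 120.8 sabins
Formula: RT60 = 0.161 * V / A
Numerator: 0.161 * 861.1 = 138.6371
RT60 = 138.6371 / 120.8 = 1.148

1.148 s


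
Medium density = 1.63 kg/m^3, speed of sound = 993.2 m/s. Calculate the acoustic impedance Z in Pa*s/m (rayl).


Given values:
  rho = 1.63 kg/m^3
  c = 993.2 m/s
Formula: Z = rho * c
Z = 1.63 * 993.2
Z = 1618.92

1618.92 rayl


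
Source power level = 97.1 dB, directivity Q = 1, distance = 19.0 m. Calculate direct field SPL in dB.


Given values:
  Lw = 97.1 dB, Q = 1, r = 19.0 m
Formula: SPL = Lw + 10 * log10(Q / (4 * pi * r^2))
Compute 4 * pi * r^2 = 4 * pi * 19.0^2 = 4536.4598
Compute Q / denom = 1 / 4536.4598 = 0.00022044
Compute 10 * log10(0.00022044) = -36.5671
SPL = 97.1 + (-36.5671) = 60.53

60.53 dB


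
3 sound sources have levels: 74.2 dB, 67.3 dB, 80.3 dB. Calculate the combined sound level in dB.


Formula: L_total = 10 * log10( sum(10^(Li/10)) )
  Source 1: 10^(74.2/10) = 26302679.919
  Source 2: 10^(67.3/10) = 5370317.9637
  Source 3: 10^(80.3/10) = 107151930.5238
Sum of linear values = 138824928.4065
L_total = 10 * log10(138824928.4065) = 81.42

81.42 dB


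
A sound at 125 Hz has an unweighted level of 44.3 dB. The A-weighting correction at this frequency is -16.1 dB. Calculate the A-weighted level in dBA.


Given values:
  SPL = 44.3 dB
  A-weighting at 125 Hz = -16.1 dB
Formula: L_A = SPL + A_weight
L_A = 44.3 + (-16.1)
L_A = 28.2

28.2 dBA


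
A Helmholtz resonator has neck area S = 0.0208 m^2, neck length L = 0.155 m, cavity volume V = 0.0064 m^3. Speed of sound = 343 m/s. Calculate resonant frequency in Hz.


Given values:
  S = 0.0208 m^2, L = 0.155 m, V = 0.0064 m^3, c = 343 m/s
Formula: f = (c / (2*pi)) * sqrt(S / (V * L))
Compute V * L = 0.0064 * 0.155 = 0.000992
Compute S / (V * L) = 0.0208 / 0.000992 = 20.9677
Compute sqrt(20.9677) = 4.57905
Compute c / (2*pi) = 343 / 6.283185 = 54.590148
f = 54.590148 * 4.57905 = 249.97

249.97 Hz


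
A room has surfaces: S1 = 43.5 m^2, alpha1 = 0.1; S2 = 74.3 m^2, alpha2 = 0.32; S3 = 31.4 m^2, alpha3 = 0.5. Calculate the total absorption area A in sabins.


Given surfaces:
  Surface 1: 43.5 * 0.1 = 4.35
  Surface 2: 74.3 * 0.32 = 23.776
  Surface 3: 31.4 * 0.5 = 15.7
Formula: A = sum(Si * alpha_i)
A = 4.35 + 23.776 + 15.7
A = 43.83

43.83 sabins


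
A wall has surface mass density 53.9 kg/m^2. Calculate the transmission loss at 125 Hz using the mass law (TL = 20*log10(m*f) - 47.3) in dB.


Given values:
  m = 53.9 kg/m^2, f = 125 Hz
Formula: TL = 20 * log10(m * f) - 47.3
Compute m * f = 53.9 * 125 = 6737.5
Compute log10(6737.5) = 3.828499
Compute 20 * 3.828499 = 76.57
TL = 76.57 - 47.3 = 29.27

29.27 dB


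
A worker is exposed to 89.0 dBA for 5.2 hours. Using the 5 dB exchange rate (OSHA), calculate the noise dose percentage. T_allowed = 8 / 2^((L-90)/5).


Given values:
  L = 89.0 dBA, T = 5.2 hours
Formula: T_allowed = 8 / 2^((L - 90) / 5)
Compute exponent: (89.0 - 90) / 5 = -0.2
Compute 2^(-0.2) = 0.870551
T_allowed = 8 / 0.870551 = 9.189582 hours
Dose = (T / T_allowed) * 100
Dose = (5.2 / 9.189582) * 100 = 56.59

56.59 %


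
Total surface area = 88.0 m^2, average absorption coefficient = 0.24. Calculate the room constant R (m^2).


Given values:
  S = 88.0 m^2, alpha = 0.24
Formula: R = S * alpha / (1 - alpha)
Numerator: 88.0 * 0.24 = 21.12
Denominator: 1 - 0.24 = 0.76
R = 21.12 / 0.76 = 27.79

27.79 m^2


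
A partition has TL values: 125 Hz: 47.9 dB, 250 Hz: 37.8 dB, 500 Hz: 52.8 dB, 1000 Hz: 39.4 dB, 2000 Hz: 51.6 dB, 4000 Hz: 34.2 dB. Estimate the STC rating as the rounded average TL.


Given TL values at each frequency:
  125 Hz: 47.9 dB
  250 Hz: 37.8 dB
  500 Hz: 52.8 dB
  1000 Hz: 39.4 dB
  2000 Hz: 51.6 dB
  4000 Hz: 34.2 dB
Formula: STC ~ round(average of TL values)
Sum = 47.9 + 37.8 + 52.8 + 39.4 + 51.6 + 34.2 = 263.7
Average = 263.7 / 6 = 43.95
Rounded: 44

44


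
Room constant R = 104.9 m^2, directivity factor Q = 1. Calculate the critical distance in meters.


Given values:
  R = 104.9 m^2, Q = 1
Formula: d_c = 0.141 * sqrt(Q * R)
Compute Q * R = 1 * 104.9 = 104.9
Compute sqrt(104.9) = 10.2421
d_c = 0.141 * 10.2421 = 1.444

1.444 m


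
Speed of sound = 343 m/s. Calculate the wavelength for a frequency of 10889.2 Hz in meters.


Given values:
  c = 343 m/s, f = 10889.2 Hz
Formula: lambda = c / f
lambda = 343 / 10889.2
lambda = 0.0315

0.0315 m


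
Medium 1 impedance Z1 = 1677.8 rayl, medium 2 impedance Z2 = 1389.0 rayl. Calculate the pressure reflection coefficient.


Given values:
  Z1 = 1677.8 rayl, Z2 = 1389.0 rayl
Formula: R = (Z2 - Z1) / (Z2 + Z1)
Numerator: Z2 - Z1 = 1389.0 - 1677.8 = -288.8
Denominator: Z2 + Z1 = 1389.0 + 1677.8 = 3066.8
R = -288.8 / 3066.8 = -0.0942

-0.0942


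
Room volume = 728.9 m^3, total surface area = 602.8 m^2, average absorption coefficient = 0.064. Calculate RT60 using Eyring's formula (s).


Given values:
  V = 728.9 m^3, S = 602.8 m^2, alpha = 0.064
Formula: RT60 = 0.161 * V / (-S * ln(1 - alpha))
Compute ln(1 - 0.064) = ln(0.936) = -0.06614
Denominator: -602.8 * -0.06614 = 39.8692
Numerator: 0.161 * 728.9 = 117.3529
RT60 = 117.3529 / 39.8692 = 2.943

2.943 s


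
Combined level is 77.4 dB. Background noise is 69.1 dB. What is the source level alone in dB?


Given values:
  L_total = 77.4 dB, L_bg = 69.1 dB
Formula: L_source = 10 * log10(10^(L_total/10) - 10^(L_bg/10))
Convert to linear:
  10^(77.4/10) = 54954087.3858
  10^(69.1/10) = 8128305.1616
Difference: 54954087.3858 - 8128305.1616 = 46825782.2242
L_source = 10 * log10(46825782.2242) = 76.7

76.7 dB


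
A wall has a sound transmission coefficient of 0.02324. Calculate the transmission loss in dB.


Given values:
  tau = 0.02324
Formula: TL = 10 * log10(1 / tau)
Compute 1 / tau = 1 / 0.02324 = 43.0293
Compute log10(43.0293) = 1.633764
TL = 10 * 1.633764 = 16.34

16.34 dB


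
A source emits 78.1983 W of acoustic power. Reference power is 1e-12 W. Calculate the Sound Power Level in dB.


Given values:
  W = 78.1983 W
  W_ref = 1e-12 W
Formula: SWL = 10 * log10(W / W_ref)
Compute ratio: W / W_ref = 78198300000000
Compute log10: log10(78198300000000) = 13.893197
Multiply: SWL = 10 * 13.893197 = 138.93

138.93 dB


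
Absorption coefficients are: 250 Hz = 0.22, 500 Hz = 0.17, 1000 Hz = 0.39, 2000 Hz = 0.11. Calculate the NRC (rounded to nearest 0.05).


Given values:
  a_250 = 0.22, a_500 = 0.17
  a_1000 = 0.39, a_2000 = 0.11
Formula: NRC = (a250 + a500 + a1000 + a2000) / 4
Sum = 0.22 + 0.17 + 0.39 + 0.11 = 0.89
NRC = 0.89 / 4 = 0.2225
Rounded to nearest 0.05: 0.2

0.2


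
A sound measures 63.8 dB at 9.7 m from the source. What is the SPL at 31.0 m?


Given values:
  SPL1 = 63.8 dB, r1 = 9.7 m, r2 = 31.0 m
Formula: SPL2 = SPL1 - 20 * log10(r2 / r1)
Compute ratio: r2 / r1 = 31.0 / 9.7 = 3.1959
Compute log10: log10(3.1959) = 0.504593
Compute drop: 20 * 0.504593 = 10.0919
SPL2 = 63.8 - 10.0919 = 53.71

53.71 dB


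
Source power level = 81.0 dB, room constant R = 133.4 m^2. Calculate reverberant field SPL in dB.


Given values:
  Lw = 81.0 dB, R = 133.4 m^2
Formula: SPL = Lw + 10 * log10(4 / R)
Compute 4 / R = 4 / 133.4 = 0.029985
Compute 10 * log10(0.029985) = -15.231
SPL = 81.0 + (-15.231) = 65.77

65.77 dB


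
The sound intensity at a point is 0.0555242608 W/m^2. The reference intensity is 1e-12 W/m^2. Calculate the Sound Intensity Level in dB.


Given values:
  I = 0.0555242608 W/m^2
  I_ref = 1e-12 W/m^2
Formula: SIL = 10 * log10(I / I_ref)
Compute ratio: I / I_ref = 55524260800
Compute log10: log10(55524260800) = 10.744483
Multiply: SIL = 10 * 10.744483 = 107.44

107.44 dB


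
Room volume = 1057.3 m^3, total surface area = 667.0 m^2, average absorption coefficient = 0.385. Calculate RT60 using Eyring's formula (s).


Given values:
  V = 1057.3 m^3, S = 667.0 m^2, alpha = 0.385
Formula: RT60 = 0.161 * V / (-S * ln(1 - alpha))
Compute ln(1 - 0.385) = ln(0.615) = -0.486133
Denominator: -667.0 * -0.486133 = 324.2507
Numerator: 0.161 * 1057.3 = 170.2253
RT60 = 170.2253 / 324.2507 = 0.525

0.525 s


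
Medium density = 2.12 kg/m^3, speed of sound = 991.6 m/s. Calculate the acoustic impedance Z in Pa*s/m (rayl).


Given values:
  rho = 2.12 kg/m^3
  c = 991.6 m/s
Formula: Z = rho * c
Z = 2.12 * 991.6
Z = 2102.19

2102.19 rayl


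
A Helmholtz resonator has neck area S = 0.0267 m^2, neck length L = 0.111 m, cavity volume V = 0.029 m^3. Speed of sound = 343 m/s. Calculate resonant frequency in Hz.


Given values:
  S = 0.0267 m^2, L = 0.111 m, V = 0.029 m^3, c = 343 m/s
Formula: f = (c / (2*pi)) * sqrt(S / (V * L))
Compute V * L = 0.029 * 0.111 = 0.003219
Compute S / (V * L) = 0.0267 / 0.003219 = 8.2945
Compute sqrt(8.2945) = 2.880017
Compute c / (2*pi) = 343 / 6.283185 = 54.590148
f = 54.590148 * 2.880017 = 157.22

157.22 Hz


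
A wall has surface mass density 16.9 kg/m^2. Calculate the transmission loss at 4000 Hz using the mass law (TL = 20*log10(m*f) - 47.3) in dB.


Given values:
  m = 16.9 kg/m^2, f = 4000 Hz
Formula: TL = 20 * log10(m * f) - 47.3
Compute m * f = 16.9 * 4000 = 67600.0
Compute log10(67600.0) = 4.829947
Compute 20 * 4.829947 = 96.5989
TL = 96.5989 - 47.3 = 49.3

49.3 dB


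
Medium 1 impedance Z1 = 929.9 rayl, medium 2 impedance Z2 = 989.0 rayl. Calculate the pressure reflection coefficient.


Given values:
  Z1 = 929.9 rayl, Z2 = 989.0 rayl
Formula: R = (Z2 - Z1) / (Z2 + Z1)
Numerator: Z2 - Z1 = 989.0 - 929.9 = 59.1
Denominator: Z2 + Z1 = 989.0 + 929.9 = 1918.9
R = 59.1 / 1918.9 = 0.0308

0.0308


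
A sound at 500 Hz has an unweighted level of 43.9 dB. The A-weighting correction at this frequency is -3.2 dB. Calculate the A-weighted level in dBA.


Given values:
  SPL = 43.9 dB
  A-weighting at 500 Hz = -3.2 dB
Formula: L_A = SPL + A_weight
L_A = 43.9 + (-3.2)
L_A = 40.7

40.7 dBA


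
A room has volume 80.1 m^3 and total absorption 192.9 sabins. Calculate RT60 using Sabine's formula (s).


Given values:
  V = 80.1 m^3
  A = 192.9 sabins
Formula: RT60 = 0.161 * V / A
Numerator: 0.161 * 80.1 = 12.8961
RT60 = 12.8961 / 192.9 = 0.067

0.067 s


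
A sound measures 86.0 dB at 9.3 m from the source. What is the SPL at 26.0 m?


Given values:
  SPL1 = 86.0 dB, r1 = 9.3 m, r2 = 26.0 m
Formula: SPL2 = SPL1 - 20 * log10(r2 / r1)
Compute ratio: r2 / r1 = 26.0 / 9.3 = 2.7957
Compute log10: log10(2.7957) = 0.446491
Compute drop: 20 * 0.446491 = 8.9298
SPL2 = 86.0 - 8.9298 = 77.07

77.07 dB


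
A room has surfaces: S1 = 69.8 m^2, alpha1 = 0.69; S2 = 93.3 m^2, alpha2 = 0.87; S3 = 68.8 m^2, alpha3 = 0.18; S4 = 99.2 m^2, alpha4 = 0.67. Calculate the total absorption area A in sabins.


Given surfaces:
  Surface 1: 69.8 * 0.69 = 48.162
  Surface 2: 93.3 * 0.87 = 81.171
  Surface 3: 68.8 * 0.18 = 12.384
  Surface 4: 99.2 * 0.67 = 66.464
Formula: A = sum(Si * alpha_i)
A = 48.162 + 81.171 + 12.384 + 66.464
A = 208.18

208.18 sabins


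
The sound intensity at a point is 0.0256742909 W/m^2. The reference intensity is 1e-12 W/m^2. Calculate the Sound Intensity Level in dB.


Given values:
  I = 0.0256742909 W/m^2
  I_ref = 1e-12 W/m^2
Formula: SIL = 10 * log10(I / I_ref)
Compute ratio: I / I_ref = 25674290900
Compute log10: log10(25674290900) = 10.409498
Multiply: SIL = 10 * 10.409498 = 104.09

104.09 dB


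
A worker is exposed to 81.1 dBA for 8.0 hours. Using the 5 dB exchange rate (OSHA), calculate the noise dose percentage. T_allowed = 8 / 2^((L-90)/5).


Given values:
  L = 81.1 dBA, T = 8.0 hours
Formula: T_allowed = 8 / 2^((L - 90) / 5)
Compute exponent: (81.1 - 90) / 5 = -1.78
Compute 2^(-1.78) = 0.291183
T_allowed = 8 / 0.291183 = 27.474131 hours
Dose = (T / T_allowed) * 100
Dose = (8.0 / 27.474131) * 100 = 29.12

29.12 %


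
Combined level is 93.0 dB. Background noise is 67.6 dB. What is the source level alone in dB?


Given values:
  L_total = 93.0 dB, L_bg = 67.6 dB
Formula: L_source = 10 * log10(10^(L_total/10) - 10^(L_bg/10))
Convert to linear:
  10^(93.0/10) = 1995262314.9689
  10^(67.6/10) = 5754399.3734
Difference: 1995262314.9689 - 5754399.3734 = 1989507915.5955
L_source = 10 * log10(1989507915.5955) = 92.99

92.99 dB


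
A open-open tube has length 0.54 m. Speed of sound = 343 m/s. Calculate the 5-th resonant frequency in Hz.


Given values:
  Tube type: open-open, L = 0.54 m, c = 343 m/s, n = 5
Formula: f_n = n * c / (2 * L)
Compute 2 * L = 2 * 0.54 = 1.08
f = 5 * 343 / 1.08
f = 1587.96

1587.96 Hz


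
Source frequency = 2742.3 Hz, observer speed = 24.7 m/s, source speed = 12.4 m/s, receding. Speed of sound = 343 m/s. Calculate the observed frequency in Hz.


Given values:
  f_s = 2742.3 Hz, v_o = 24.7 m/s, v_s = 12.4 m/s
  Direction: receding
Formula: f_o = f_s * (c - v_o) / (c + v_s)
Numerator: c - v_o = 343 - 24.7 = 318.3
Denominator: c + v_s = 343 + 12.4 = 355.4
f_o = 2742.3 * 318.3 / 355.4 = 2456.03

2456.03 Hz


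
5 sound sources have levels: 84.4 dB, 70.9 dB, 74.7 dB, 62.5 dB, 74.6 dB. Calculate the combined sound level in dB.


Formula: L_total = 10 * log10( sum(10^(Li/10)) )
  Source 1: 10^(84.4/10) = 275422870.3338
  Source 2: 10^(70.9/10) = 12302687.7081
  Source 3: 10^(74.7/10) = 29512092.2667
  Source 4: 10^(62.5/10) = 1778279.41
  Source 5: 10^(74.6/10) = 28840315.0313
Sum of linear values = 347856244.7499
L_total = 10 * log10(347856244.7499) = 85.41

85.41 dB


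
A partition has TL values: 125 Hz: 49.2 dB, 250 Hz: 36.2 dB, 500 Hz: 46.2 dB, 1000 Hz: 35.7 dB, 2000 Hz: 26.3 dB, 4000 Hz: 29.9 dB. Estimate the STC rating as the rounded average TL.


Given TL values at each frequency:
  125 Hz: 49.2 dB
  250 Hz: 36.2 dB
  500 Hz: 46.2 dB
  1000 Hz: 35.7 dB
  2000 Hz: 26.3 dB
  4000 Hz: 29.9 dB
Formula: STC ~ round(average of TL values)
Sum = 49.2 + 36.2 + 46.2 + 35.7 + 26.3 + 29.9 = 223.5
Average = 223.5 / 6 = 37.25
Rounded: 37

37


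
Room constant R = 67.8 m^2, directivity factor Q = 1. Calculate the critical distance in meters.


Given values:
  R = 67.8 m^2, Q = 1
Formula: d_c = 0.141 * sqrt(Q * R)
Compute Q * R = 1 * 67.8 = 67.8
Compute sqrt(67.8) = 8.2341
d_c = 0.141 * 8.2341 = 1.161

1.161 m


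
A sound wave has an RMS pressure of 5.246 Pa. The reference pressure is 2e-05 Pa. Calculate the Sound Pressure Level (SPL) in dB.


Given values:
  p = 5.246 Pa
  p_ref = 2e-05 Pa
Formula: SPL = 20 * log10(p / p_ref)
Compute ratio: p / p_ref = 5.246 / 2e-05 = 262300
Compute log10: log10(262300) = 5.418798
Multiply: SPL = 20 * 5.418798 = 108.38

108.38 dB


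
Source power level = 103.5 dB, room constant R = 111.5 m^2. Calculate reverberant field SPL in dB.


Given values:
  Lw = 103.5 dB, R = 111.5 m^2
Formula: SPL = Lw + 10 * log10(4 / R)
Compute 4 / R = 4 / 111.5 = 0.035874
Compute 10 * log10(0.035874) = -14.4522
SPL = 103.5 + (-14.4522) = 89.05

89.05 dB


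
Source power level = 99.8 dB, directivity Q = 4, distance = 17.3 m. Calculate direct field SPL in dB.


Given values:
  Lw = 99.8 dB, Q = 4, r = 17.3 m
Formula: SPL = Lw + 10 * log10(Q / (4 * pi * r^2))
Compute 4 * pi * r^2 = 4 * pi * 17.3^2 = 3760.9891
Compute Q / denom = 4 / 3760.9891 = 0.00106355
Compute 10 * log10(0.00106355) = -29.7324
SPL = 99.8 + (-29.7324) = 70.07

70.07 dB


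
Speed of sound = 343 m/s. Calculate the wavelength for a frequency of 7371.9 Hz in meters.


Given values:
  c = 343 m/s, f = 7371.9 Hz
Formula: lambda = c / f
lambda = 343 / 7371.9
lambda = 0.0465

0.0465 m


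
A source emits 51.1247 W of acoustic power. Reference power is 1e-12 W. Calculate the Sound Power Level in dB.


Given values:
  W = 51.1247 W
  W_ref = 1e-12 W
Formula: SWL = 10 * log10(W / W_ref)
Compute ratio: W / W_ref = 51124700000000
Compute log10: log10(51124700000000) = 13.708631
Multiply: SWL = 10 * 13.708631 = 137.09

137.09 dB


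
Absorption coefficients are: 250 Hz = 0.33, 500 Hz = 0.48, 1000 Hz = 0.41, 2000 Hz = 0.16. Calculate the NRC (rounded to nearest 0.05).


Given values:
  a_250 = 0.33, a_500 = 0.48
  a_1000 = 0.41, a_2000 = 0.16
Formula: NRC = (a250 + a500 + a1000 + a2000) / 4
Sum = 0.33 + 0.48 + 0.41 + 0.16 = 1.38
NRC = 1.38 / 4 = 0.345
Rounded to nearest 0.05: 0.35

0.35


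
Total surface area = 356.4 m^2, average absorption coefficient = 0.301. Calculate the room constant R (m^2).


Given values:
  S = 356.4 m^2, alpha = 0.301
Formula: R = S * alpha / (1 - alpha)
Numerator: 356.4 * 0.301 = 107.2764
Denominator: 1 - 0.301 = 0.699
R = 107.2764 / 0.699 = 153.47

153.47 m^2


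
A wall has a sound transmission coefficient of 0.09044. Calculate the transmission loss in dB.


Given values:
  tau = 0.09044
Formula: TL = 10 * log10(1 / tau)
Compute 1 / tau = 1 / 0.09044 = 11.0571
Compute log10(11.0571) = 1.043641
TL = 10 * 1.043641 = 10.44

10.44 dB


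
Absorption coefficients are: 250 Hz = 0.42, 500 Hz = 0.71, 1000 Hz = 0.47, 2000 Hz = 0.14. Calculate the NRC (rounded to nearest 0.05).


Given values:
  a_250 = 0.42, a_500 = 0.71
  a_1000 = 0.47, a_2000 = 0.14
Formula: NRC = (a250 + a500 + a1000 + a2000) / 4
Sum = 0.42 + 0.71 + 0.47 + 0.14 = 1.74
NRC = 1.74 / 4 = 0.435
Rounded to nearest 0.05: 0.45

0.45


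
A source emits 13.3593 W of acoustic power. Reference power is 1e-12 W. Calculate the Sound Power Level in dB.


Given values:
  W = 13.3593 W
  W_ref = 1e-12 W
Formula: SWL = 10 * log10(W / W_ref)
Compute ratio: W / W_ref = 13359300000000
Compute log10: log10(13359300000000) = 13.125784
Multiply: SWL = 10 * 13.125784 = 131.26

131.26 dB


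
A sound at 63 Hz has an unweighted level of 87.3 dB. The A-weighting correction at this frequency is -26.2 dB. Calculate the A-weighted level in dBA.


Given values:
  SPL = 87.3 dB
  A-weighting at 63 Hz = -26.2 dB
Formula: L_A = SPL + A_weight
L_A = 87.3 + (-26.2)
L_A = 61.1

61.1 dBA


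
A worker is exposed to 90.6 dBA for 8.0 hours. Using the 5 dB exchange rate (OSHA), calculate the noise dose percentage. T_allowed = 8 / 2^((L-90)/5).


Given values:
  L = 90.6 dBA, T = 8.0 hours
Formula: T_allowed = 8 / 2^((L - 90) / 5)
Compute exponent: (90.6 - 90) / 5 = 0.12
Compute 2^(0.12) = 1.086735
T_allowed = 8 / 1.086735 = 7.3615 hours
Dose = (T / T_allowed) * 100
Dose = (8.0 / 7.3615) * 100 = 108.67

108.67 %


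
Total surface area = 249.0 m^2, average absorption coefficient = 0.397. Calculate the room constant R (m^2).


Given values:
  S = 249.0 m^2, alpha = 0.397
Formula: R = S * alpha / (1 - alpha)
Numerator: 249.0 * 0.397 = 98.853
Denominator: 1 - 0.397 = 0.603
R = 98.853 / 0.603 = 163.94

163.94 m^2


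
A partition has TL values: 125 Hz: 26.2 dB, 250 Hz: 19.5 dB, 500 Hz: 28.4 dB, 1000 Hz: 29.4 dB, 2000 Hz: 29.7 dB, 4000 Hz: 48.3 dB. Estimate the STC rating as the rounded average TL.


Given TL values at each frequency:
  125 Hz: 26.2 dB
  250 Hz: 19.5 dB
  500 Hz: 28.4 dB
  1000 Hz: 29.4 dB
  2000 Hz: 29.7 dB
  4000 Hz: 48.3 dB
Formula: STC ~ round(average of TL values)
Sum = 26.2 + 19.5 + 28.4 + 29.4 + 29.7 + 48.3 = 181.5
Average = 181.5 / 6 = 30.25
Rounded: 30

30


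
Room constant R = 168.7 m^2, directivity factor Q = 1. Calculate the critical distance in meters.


Given values:
  R = 168.7 m^2, Q = 1
Formula: d_c = 0.141 * sqrt(Q * R)
Compute Q * R = 1 * 168.7 = 168.7
Compute sqrt(168.7) = 12.9885
d_c = 0.141 * 12.9885 = 1.831

1.831 m


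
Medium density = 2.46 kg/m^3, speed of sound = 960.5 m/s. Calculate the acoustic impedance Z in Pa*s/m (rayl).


Given values:
  rho = 2.46 kg/m^3
  c = 960.5 m/s
Formula: Z = rho * c
Z = 2.46 * 960.5
Z = 2362.83

2362.83 rayl


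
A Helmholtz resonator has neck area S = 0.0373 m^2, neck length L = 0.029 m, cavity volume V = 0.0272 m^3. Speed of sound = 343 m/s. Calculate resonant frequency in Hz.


Given values:
  S = 0.0373 m^2, L = 0.029 m, V = 0.0272 m^3, c = 343 m/s
Formula: f = (c / (2*pi)) * sqrt(S / (V * L))
Compute V * L = 0.0272 * 0.029 = 0.0007888
Compute S / (V * L) = 0.0373 / 0.0007888 = 47.287
Compute sqrt(47.287) = 6.876554
Compute c / (2*pi) = 343 / 6.283185 = 54.590148
f = 54.590148 * 6.876554 = 375.39

375.39 Hz


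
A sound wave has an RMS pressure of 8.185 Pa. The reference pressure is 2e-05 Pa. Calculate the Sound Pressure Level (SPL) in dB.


Given values:
  p = 8.185 Pa
  p_ref = 2e-05 Pa
Formula: SPL = 20 * log10(p / p_ref)
Compute ratio: p / p_ref = 8.185 / 2e-05 = 409250
Compute log10: log10(409250) = 5.611989
Multiply: SPL = 20 * 5.611989 = 112.24

112.24 dB


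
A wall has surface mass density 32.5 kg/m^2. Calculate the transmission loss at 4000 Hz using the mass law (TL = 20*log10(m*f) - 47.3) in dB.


Given values:
  m = 32.5 kg/m^2, f = 4000 Hz
Formula: TL = 20 * log10(m * f) - 47.3
Compute m * f = 32.5 * 4000 = 130000.0
Compute log10(130000.0) = 5.113943
Compute 20 * 5.113943 = 102.2789
TL = 102.2789 - 47.3 = 54.98

54.98 dB


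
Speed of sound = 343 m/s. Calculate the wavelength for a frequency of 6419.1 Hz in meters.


Given values:
  c = 343 m/s, f = 6419.1 Hz
Formula: lambda = c / f
lambda = 343 / 6419.1
lambda = 0.0534

0.0534 m


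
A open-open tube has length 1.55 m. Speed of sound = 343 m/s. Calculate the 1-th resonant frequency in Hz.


Given values:
  Tube type: open-open, L = 1.55 m, c = 343 m/s, n = 1
Formula: f_n = n * c / (2 * L)
Compute 2 * L = 2 * 1.55 = 3.1
f = 1 * 343 / 3.1
f = 110.65

110.65 Hz


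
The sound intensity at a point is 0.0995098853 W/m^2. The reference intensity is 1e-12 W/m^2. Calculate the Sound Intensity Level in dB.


Given values:
  I = 0.0995098853 W/m^2
  I_ref = 1e-12 W/m^2
Formula: SIL = 10 * log10(I / I_ref)
Compute ratio: I / I_ref = 99509885300
Compute log10: log10(99509885300) = 10.997866
Multiply: SIL = 10 * 10.997866 = 109.98

109.98 dB


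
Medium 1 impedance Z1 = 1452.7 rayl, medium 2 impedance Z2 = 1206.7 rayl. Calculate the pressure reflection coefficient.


Given values:
  Z1 = 1452.7 rayl, Z2 = 1206.7 rayl
Formula: R = (Z2 - Z1) / (Z2 + Z1)
Numerator: Z2 - Z1 = 1206.7 - 1452.7 = -246.0
Denominator: Z2 + Z1 = 1206.7 + 1452.7 = 2659.4
R = -246.0 / 2659.4 = -0.0925

-0.0925


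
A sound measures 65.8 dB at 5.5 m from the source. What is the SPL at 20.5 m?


Given values:
  SPL1 = 65.8 dB, r1 = 5.5 m, r2 = 20.5 m
Formula: SPL2 = SPL1 - 20 * log10(r2 / r1)
Compute ratio: r2 / r1 = 20.5 / 5.5 = 3.7273
Compute log10: log10(3.7273) = 0.571394
Compute drop: 20 * 0.571394 = 11.4279
SPL2 = 65.8 - 11.4279 = 54.37

54.37 dB


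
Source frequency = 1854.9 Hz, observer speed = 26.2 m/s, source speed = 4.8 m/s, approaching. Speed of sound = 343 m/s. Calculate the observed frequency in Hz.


Given values:
  f_s = 1854.9 Hz, v_o = 26.2 m/s, v_s = 4.8 m/s
  Direction: approaching
Formula: f_o = f_s * (c + v_o) / (c - v_s)
Numerator: c + v_o = 343 + 26.2 = 369.2
Denominator: c - v_s = 343 - 4.8 = 338.2
f_o = 1854.9 * 369.2 / 338.2 = 2024.92

2024.92 Hz


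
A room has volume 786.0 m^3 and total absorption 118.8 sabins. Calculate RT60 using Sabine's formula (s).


Given values:
  V = 786.0 m^3
  A = 118.8 sabins
Formula: RT60 = 0.161 * V / A
Numerator: 0.161 * 786.0 = 126.546
RT60 = 126.546 / 118.8 = 1.065

1.065 s


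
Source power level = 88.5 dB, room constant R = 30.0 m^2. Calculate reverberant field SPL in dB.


Given values:
  Lw = 88.5 dB, R = 30.0 m^2
Formula: SPL = Lw + 10 * log10(4 / R)
Compute 4 / R = 4 / 30.0 = 0.133333
Compute 10 * log10(0.133333) = -8.7506
SPL = 88.5 + (-8.7506) = 79.75

79.75 dB


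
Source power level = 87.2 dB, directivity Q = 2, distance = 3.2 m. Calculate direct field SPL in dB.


Given values:
  Lw = 87.2 dB, Q = 2, r = 3.2 m
Formula: SPL = Lw + 10 * log10(Q / (4 * pi * r^2))
Compute 4 * pi * r^2 = 4 * pi * 3.2^2 = 128.6796
Compute Q / denom = 2 / 128.6796 = 0.01554248
Compute 10 * log10(0.01554248) = -18.0848
SPL = 87.2 + (-18.0848) = 69.12

69.12 dB


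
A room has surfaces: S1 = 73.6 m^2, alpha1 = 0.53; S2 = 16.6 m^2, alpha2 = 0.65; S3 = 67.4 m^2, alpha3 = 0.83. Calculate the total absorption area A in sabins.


Given surfaces:
  Surface 1: 73.6 * 0.53 = 39.008
  Surface 2: 16.6 * 0.65 = 10.79
  Surface 3: 67.4 * 0.83 = 55.942
Formula: A = sum(Si * alpha_i)
A = 39.008 + 10.79 + 55.942
A = 105.74

105.74 sabins


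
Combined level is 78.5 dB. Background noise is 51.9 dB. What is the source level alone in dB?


Given values:
  L_total = 78.5 dB, L_bg = 51.9 dB
Formula: L_source = 10 * log10(10^(L_total/10) - 10^(L_bg/10))
Convert to linear:
  10^(78.5/10) = 70794578.4384
  10^(51.9/10) = 154881.6619
Difference: 70794578.4384 - 154881.6619 = 70639696.7765
L_source = 10 * log10(70639696.7765) = 78.49

78.49 dB


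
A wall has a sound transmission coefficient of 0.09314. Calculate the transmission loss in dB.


Given values:
  tau = 0.09314
Formula: TL = 10 * log10(1 / tau)
Compute 1 / tau = 1 / 0.09314 = 10.7365
Compute log10(10.7365) = 1.030863
TL = 10 * 1.030863 = 10.31

10.31 dB


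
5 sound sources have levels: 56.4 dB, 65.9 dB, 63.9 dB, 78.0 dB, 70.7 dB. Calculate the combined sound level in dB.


Formula: L_total = 10 * log10( sum(10^(Li/10)) )
  Source 1: 10^(56.4/10) = 436515.8322
  Source 2: 10^(65.9/10) = 3890451.4499
  Source 3: 10^(63.9/10) = 2454708.9157
  Source 4: 10^(78.0/10) = 63095734.448
  Source 5: 10^(70.7/10) = 11748975.5494
Sum of linear values = 81626386.1952
L_total = 10 * log10(81626386.1952) = 79.12

79.12 dB


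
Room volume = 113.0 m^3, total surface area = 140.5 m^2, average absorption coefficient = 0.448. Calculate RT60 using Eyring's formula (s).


Given values:
  V = 113.0 m^3, S = 140.5 m^2, alpha = 0.448
Formula: RT60 = 0.161 * V / (-S * ln(1 - alpha))
Compute ln(1 - 0.448) = ln(0.552) = -0.594207
Denominator: -140.5 * -0.594207 = 83.4861
Numerator: 0.161 * 113.0 = 18.193
RT60 = 18.193 / 83.4861 = 0.218

0.218 s


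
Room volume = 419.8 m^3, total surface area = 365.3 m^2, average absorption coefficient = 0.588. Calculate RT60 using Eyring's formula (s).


Given values:
  V = 419.8 m^3, S = 365.3 m^2, alpha = 0.588
Formula: RT60 = 0.161 * V / (-S * ln(1 - alpha))
Compute ln(1 - 0.588) = ln(0.412) = -0.886732
Denominator: -365.3 * -0.886732 = 323.9232
Numerator: 0.161 * 419.8 = 67.5878
RT60 = 67.5878 / 323.9232 = 0.209

0.209 s


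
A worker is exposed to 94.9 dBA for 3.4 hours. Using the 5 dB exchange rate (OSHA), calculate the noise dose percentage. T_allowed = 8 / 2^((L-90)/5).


Given values:
  L = 94.9 dBA, T = 3.4 hours
Formula: T_allowed = 8 / 2^((L - 90) / 5)
Compute exponent: (94.9 - 90) / 5 = 0.98
Compute 2^(0.98) = 1.972465
T_allowed = 8 / 1.972465 = 4.055839 hours
Dose = (T / T_allowed) * 100
Dose = (3.4 / 4.055839) * 100 = 83.83

83.83 %


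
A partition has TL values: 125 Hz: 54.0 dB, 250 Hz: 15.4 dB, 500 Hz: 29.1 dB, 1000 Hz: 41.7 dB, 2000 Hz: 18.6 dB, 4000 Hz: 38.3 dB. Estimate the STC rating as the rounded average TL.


Given TL values at each frequency:
  125 Hz: 54.0 dB
  250 Hz: 15.4 dB
  500 Hz: 29.1 dB
  1000 Hz: 41.7 dB
  2000 Hz: 18.6 dB
  4000 Hz: 38.3 dB
Formula: STC ~ round(average of TL values)
Sum = 54.0 + 15.4 + 29.1 + 41.7 + 18.6 + 38.3 = 197.1
Average = 197.1 / 6 = 32.85
Rounded: 33

33


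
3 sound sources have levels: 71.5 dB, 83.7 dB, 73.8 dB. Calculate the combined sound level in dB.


Formula: L_total = 10 * log10( sum(10^(Li/10)) )
  Source 1: 10^(71.5/10) = 14125375.4462
  Source 2: 10^(83.7/10) = 234422881.532
  Source 3: 10^(73.8/10) = 23988329.1902
Sum of linear values = 272536586.1684
L_total = 10 * log10(272536586.1684) = 84.35

84.35 dB


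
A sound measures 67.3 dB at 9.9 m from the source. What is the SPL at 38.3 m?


Given values:
  SPL1 = 67.3 dB, r1 = 9.9 m, r2 = 38.3 m
Formula: SPL2 = SPL1 - 20 * log10(r2 / r1)
Compute ratio: r2 / r1 = 38.3 / 9.9 = 3.8687
Compute log10: log10(3.8687) = 0.587565
Compute drop: 20 * 0.587565 = 11.7513
SPL2 = 67.3 - 11.7513 = 55.55

55.55 dB


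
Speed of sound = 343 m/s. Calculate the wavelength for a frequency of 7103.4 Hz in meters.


Given values:
  c = 343 m/s, f = 7103.4 Hz
Formula: lambda = c / f
lambda = 343 / 7103.4
lambda = 0.0483

0.0483 m


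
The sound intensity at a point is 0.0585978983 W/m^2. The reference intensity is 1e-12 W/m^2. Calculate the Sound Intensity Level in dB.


Given values:
  I = 0.0585978983 W/m^2
  I_ref = 1e-12 W/m^2
Formula: SIL = 10 * log10(I / I_ref)
Compute ratio: I / I_ref = 58597898300
Compute log10: log10(58597898300) = 10.767882
Multiply: SIL = 10 * 10.767882 = 107.68

107.68 dB


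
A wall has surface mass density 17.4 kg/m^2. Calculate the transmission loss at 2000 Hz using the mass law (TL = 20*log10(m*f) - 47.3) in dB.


Given values:
  m = 17.4 kg/m^2, f = 2000 Hz
Formula: TL = 20 * log10(m * f) - 47.3
Compute m * f = 17.4 * 2000 = 34800.0
Compute log10(34800.0) = 4.541579
Compute 20 * 4.541579 = 90.8316
TL = 90.8316 - 47.3 = 43.53

43.53 dB


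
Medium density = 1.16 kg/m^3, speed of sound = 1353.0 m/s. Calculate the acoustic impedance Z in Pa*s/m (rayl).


Given values:
  rho = 1.16 kg/m^3
  c = 1353.0 m/s
Formula: Z = rho * c
Z = 1.16 * 1353.0
Z = 1569.48

1569.48 rayl


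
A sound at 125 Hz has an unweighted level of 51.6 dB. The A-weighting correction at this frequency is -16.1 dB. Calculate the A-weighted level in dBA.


Given values:
  SPL = 51.6 dB
  A-weighting at 125 Hz = -16.1 dB
Formula: L_A = SPL + A_weight
L_A = 51.6 + (-16.1)
L_A = 35.5

35.5 dBA


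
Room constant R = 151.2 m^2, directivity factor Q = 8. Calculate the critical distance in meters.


Given values:
  R = 151.2 m^2, Q = 8
Formula: d_c = 0.141 * sqrt(Q * R)
Compute Q * R = 8 * 151.2 = 1209.6
Compute sqrt(1209.6) = 34.7793
d_c = 0.141 * 34.7793 = 4.904

4.904 m


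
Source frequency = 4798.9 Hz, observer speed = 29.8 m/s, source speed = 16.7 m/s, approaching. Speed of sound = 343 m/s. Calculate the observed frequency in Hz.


Given values:
  f_s = 4798.9 Hz, v_o = 29.8 m/s, v_s = 16.7 m/s
  Direction: approaching
Formula: f_o = f_s * (c + v_o) / (c - v_s)
Numerator: c + v_o = 343 + 29.8 = 372.8
Denominator: c - v_s = 343 - 16.7 = 326.3
f_o = 4798.9 * 372.8 / 326.3 = 5482.78

5482.78 Hz


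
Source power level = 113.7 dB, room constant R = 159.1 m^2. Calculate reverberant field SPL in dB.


Given values:
  Lw = 113.7 dB, R = 159.1 m^2
Formula: SPL = Lw + 10 * log10(4 / R)
Compute 4 / R = 4 / 159.1 = 0.025141
Compute 10 * log10(0.025141) = -15.9962
SPL = 113.7 + (-15.9962) = 97.7

97.7 dB


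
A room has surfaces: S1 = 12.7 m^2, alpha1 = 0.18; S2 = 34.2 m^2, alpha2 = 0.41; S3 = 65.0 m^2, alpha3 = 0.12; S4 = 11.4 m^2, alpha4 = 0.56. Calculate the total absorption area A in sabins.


Given surfaces:
  Surface 1: 12.7 * 0.18 = 2.286
  Surface 2: 34.2 * 0.41 = 14.022
  Surface 3: 65.0 * 0.12 = 7.8
  Surface 4: 11.4 * 0.56 = 6.384
Formula: A = sum(Si * alpha_i)
A = 2.286 + 14.022 + 7.8 + 6.384
A = 30.49

30.49 sabins


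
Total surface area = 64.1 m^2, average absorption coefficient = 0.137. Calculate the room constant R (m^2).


Given values:
  S = 64.1 m^2, alpha = 0.137
Formula: R = S * alpha / (1 - alpha)
Numerator: 64.1 * 0.137 = 8.7817
Denominator: 1 - 0.137 = 0.863
R = 8.7817 / 0.863 = 10.18

10.18 m^2


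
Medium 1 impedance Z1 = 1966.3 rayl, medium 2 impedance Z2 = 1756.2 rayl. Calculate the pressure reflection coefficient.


Given values:
  Z1 = 1966.3 rayl, Z2 = 1756.2 rayl
Formula: R = (Z2 - Z1) / (Z2 + Z1)
Numerator: Z2 - Z1 = 1756.2 - 1966.3 = -210.1
Denominator: Z2 + Z1 = 1756.2 + 1966.3 = 3722.5
R = -210.1 / 3722.5 = -0.0564

-0.0564


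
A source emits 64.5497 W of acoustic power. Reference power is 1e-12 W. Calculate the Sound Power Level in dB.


Given values:
  W = 64.5497 W
  W_ref = 1e-12 W
Formula: SWL = 10 * log10(W / W_ref)
Compute ratio: W / W_ref = 64549700000000
Compute log10: log10(64549700000000) = 13.809894
Multiply: SWL = 10 * 13.809894 = 138.1

138.1 dB


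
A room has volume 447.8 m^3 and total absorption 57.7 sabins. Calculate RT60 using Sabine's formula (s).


Given values:
  V = 447.8 m^3
  A = 57.7 sabins
Formula: RT60 = 0.161 * V / A
Numerator: 0.161 * 447.8 = 72.0958
RT60 = 72.0958 / 57.7 = 1.249

1.249 s


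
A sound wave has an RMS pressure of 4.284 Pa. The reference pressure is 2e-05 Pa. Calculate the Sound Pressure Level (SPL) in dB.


Given values:
  p = 4.284 Pa
  p_ref = 2e-05 Pa
Formula: SPL = 20 * log10(p / p_ref)
Compute ratio: p / p_ref = 4.284 / 2e-05 = 214200
Compute log10: log10(214200) = 5.330819
Multiply: SPL = 20 * 5.330819 = 106.62

106.62 dB


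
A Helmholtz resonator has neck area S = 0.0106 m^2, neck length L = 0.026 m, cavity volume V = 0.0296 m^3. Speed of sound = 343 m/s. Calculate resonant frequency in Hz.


Given values:
  S = 0.0106 m^2, L = 0.026 m, V = 0.0296 m^3, c = 343 m/s
Formula: f = (c / (2*pi)) * sqrt(S / (V * L))
Compute V * L = 0.0296 * 0.026 = 0.0007696
Compute S / (V * L) = 0.0106 / 0.0007696 = 13.7734
Compute sqrt(13.7734) = 3.711253
Compute c / (2*pi) = 343 / 6.283185 = 54.590148
f = 54.590148 * 3.711253 = 202.6

202.6 Hz


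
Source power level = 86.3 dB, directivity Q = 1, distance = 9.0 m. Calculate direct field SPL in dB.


Given values:
  Lw = 86.3 dB, Q = 1, r = 9.0 m
Formula: SPL = Lw + 10 * log10(Q / (4 * pi * r^2))
Compute 4 * pi * r^2 = 4 * pi * 9.0^2 = 1017.876
Compute Q / denom = 1 / 1017.876 = 0.00098244
Compute 10 * log10(0.00098244) = -30.0769
SPL = 86.3 + (-30.0769) = 56.22

56.22 dB


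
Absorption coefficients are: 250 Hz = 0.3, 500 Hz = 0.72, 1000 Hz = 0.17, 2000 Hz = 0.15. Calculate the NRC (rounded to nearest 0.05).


Given values:
  a_250 = 0.3, a_500 = 0.72
  a_1000 = 0.17, a_2000 = 0.15
Formula: NRC = (a250 + a500 + a1000 + a2000) / 4
Sum = 0.3 + 0.72 + 0.17 + 0.15 = 1.34
NRC = 1.34 / 4 = 0.335
Rounded to nearest 0.05: 0.35

0.35


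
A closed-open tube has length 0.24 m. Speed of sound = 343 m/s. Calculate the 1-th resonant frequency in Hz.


Given values:
  Tube type: closed-open, L = 0.24 m, c = 343 m/s, n = 1
Formula: f_n = (2n - 1) * c / (4 * L)
Compute 2n - 1 = 2*1 - 1 = 1
Compute 4 * L = 4 * 0.24 = 0.96
f = 1 * 343 / 0.96
f = 357.29

357.29 Hz


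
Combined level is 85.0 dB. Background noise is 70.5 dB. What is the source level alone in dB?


Given values:
  L_total = 85.0 dB, L_bg = 70.5 dB
Formula: L_source = 10 * log10(10^(L_total/10) - 10^(L_bg/10))
Convert to linear:
  10^(85.0/10) = 316227766.0168
  10^(70.5/10) = 11220184.543
Difference: 316227766.0168 - 11220184.543 = 305007581.4738
L_source = 10 * log10(305007581.4738) = 84.84

84.84 dB


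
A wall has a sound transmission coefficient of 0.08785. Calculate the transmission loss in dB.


Given values:
  tau = 0.08785
Formula: TL = 10 * log10(1 / tau)
Compute 1 / tau = 1 / 0.08785 = 11.383
Compute log10(11.383) = 1.056257
TL = 10 * 1.056257 = 10.56

10.56 dB


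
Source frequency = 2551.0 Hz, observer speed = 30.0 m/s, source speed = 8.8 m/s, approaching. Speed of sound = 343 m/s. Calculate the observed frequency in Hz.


Given values:
  f_s = 2551.0 Hz, v_o = 30.0 m/s, v_s = 8.8 m/s
  Direction: approaching
Formula: f_o = f_s * (c + v_o) / (c - v_s)
Numerator: c + v_o = 343 + 30.0 = 373.0
Denominator: c - v_s = 343 - 8.8 = 334.2
f_o = 2551.0 * 373.0 / 334.2 = 2847.17

2847.17 Hz


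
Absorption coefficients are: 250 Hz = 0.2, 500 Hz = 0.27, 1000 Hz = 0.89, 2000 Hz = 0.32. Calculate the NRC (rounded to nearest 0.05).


Given values:
  a_250 = 0.2, a_500 = 0.27
  a_1000 = 0.89, a_2000 = 0.32
Formula: NRC = (a250 + a500 + a1000 + a2000) / 4
Sum = 0.2 + 0.27 + 0.89 + 0.32 = 1.68
NRC = 1.68 / 4 = 0.42
Rounded to nearest 0.05: 0.4

0.4


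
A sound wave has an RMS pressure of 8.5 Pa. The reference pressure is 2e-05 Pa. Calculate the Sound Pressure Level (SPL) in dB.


Given values:
  p = 8.5 Pa
  p_ref = 2e-05 Pa
Formula: SPL = 20 * log10(p / p_ref)
Compute ratio: p / p_ref = 8.5 / 2e-05 = 425000
Compute log10: log10(425000) = 5.628389
Multiply: SPL = 20 * 5.628389 = 112.57

112.57 dB


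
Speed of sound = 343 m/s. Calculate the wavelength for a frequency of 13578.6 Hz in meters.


Given values:
  c = 343 m/s, f = 13578.6 Hz
Formula: lambda = c / f
lambda = 343 / 13578.6
lambda = 0.0253

0.0253 m


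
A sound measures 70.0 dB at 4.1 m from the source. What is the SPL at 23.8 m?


Given values:
  SPL1 = 70.0 dB, r1 = 4.1 m, r2 = 23.8 m
Formula: SPL2 = SPL1 - 20 * log10(r2 / r1)
Compute ratio: r2 / r1 = 23.8 / 4.1 = 5.8049
Compute log10: log10(5.8049) = 0.763795
Compute drop: 20 * 0.763795 = 15.2759
SPL2 = 70.0 - 15.2759 = 54.72

54.72 dB


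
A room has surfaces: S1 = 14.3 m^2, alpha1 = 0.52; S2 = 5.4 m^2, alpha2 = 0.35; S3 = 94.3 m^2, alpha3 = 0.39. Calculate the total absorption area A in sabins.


Given surfaces:
  Surface 1: 14.3 * 0.52 = 7.436
  Surface 2: 5.4 * 0.35 = 1.89
  Surface 3: 94.3 * 0.39 = 36.777
Formula: A = sum(Si * alpha_i)
A = 7.436 + 1.89 + 36.777
A = 46.1

46.1 sabins


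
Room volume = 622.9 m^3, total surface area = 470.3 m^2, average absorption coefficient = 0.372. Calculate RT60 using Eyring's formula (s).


Given values:
  V = 622.9 m^3, S = 470.3 m^2, alpha = 0.372
Formula: RT60 = 0.161 * V / (-S * ln(1 - alpha))
Compute ln(1 - 0.372) = ln(0.628) = -0.465215
Denominator: -470.3 * -0.465215 = 218.7906
Numerator: 0.161 * 622.9 = 100.2869
RT60 = 100.2869 / 218.7906 = 0.458

0.458 s


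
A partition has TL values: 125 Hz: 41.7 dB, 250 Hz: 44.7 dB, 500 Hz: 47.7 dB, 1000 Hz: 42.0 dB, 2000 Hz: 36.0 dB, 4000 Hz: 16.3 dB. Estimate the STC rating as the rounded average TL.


Given TL values at each frequency:
  125 Hz: 41.7 dB
  250 Hz: 44.7 dB
  500 Hz: 47.7 dB
  1000 Hz: 42.0 dB
  2000 Hz: 36.0 dB
  4000 Hz: 16.3 dB
Formula: STC ~ round(average of TL values)
Sum = 41.7 + 44.7 + 47.7 + 42.0 + 36.0 + 16.3 = 228.4
Average = 228.4 / 6 = 38.07
Rounded: 38

38


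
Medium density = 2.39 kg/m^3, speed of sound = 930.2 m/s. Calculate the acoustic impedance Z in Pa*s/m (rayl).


Given values:
  rho = 2.39 kg/m^3
  c = 930.2 m/s
Formula: Z = rho * c
Z = 2.39 * 930.2
Z = 2223.18

2223.18 rayl


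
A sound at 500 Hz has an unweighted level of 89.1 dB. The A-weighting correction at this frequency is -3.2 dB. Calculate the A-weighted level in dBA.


Given values:
  SPL = 89.1 dB
  A-weighting at 500 Hz = -3.2 dB
Formula: L_A = SPL + A_weight
L_A = 89.1 + (-3.2)
L_A = 85.9

85.9 dBA


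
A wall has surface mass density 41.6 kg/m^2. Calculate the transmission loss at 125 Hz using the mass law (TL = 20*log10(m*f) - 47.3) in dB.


Given values:
  m = 41.6 kg/m^2, f = 125 Hz
Formula: TL = 20 * log10(m * f) - 47.3
Compute m * f = 41.6 * 125 = 5200.0
Compute log10(5200.0) = 3.716003
Compute 20 * 3.716003 = 74.3201
TL = 74.3201 - 47.3 = 27.02

27.02 dB


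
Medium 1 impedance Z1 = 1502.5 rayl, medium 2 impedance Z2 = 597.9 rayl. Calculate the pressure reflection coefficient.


Given values:
  Z1 = 1502.5 rayl, Z2 = 597.9 rayl
Formula: R = (Z2 - Z1) / (Z2 + Z1)
Numerator: Z2 - Z1 = 597.9 - 1502.5 = -904.6
Denominator: Z2 + Z1 = 597.9 + 1502.5 = 2100.4
R = -904.6 / 2100.4 = -0.4307

-0.4307
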